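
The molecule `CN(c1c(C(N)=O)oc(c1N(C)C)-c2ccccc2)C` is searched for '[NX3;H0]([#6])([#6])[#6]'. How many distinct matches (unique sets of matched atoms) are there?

2

[NX3;H0]([#6])([#6])[#6] is the SMARTS for a tertiary amine: a trivalent nitrogen with no H, bonded to three carbons.
The molecule carries 2 separate instances of a dimethylamino group (-N(CH3)2) meeting every constraint; each maps to a distinct set of atoms, giving 2 matches.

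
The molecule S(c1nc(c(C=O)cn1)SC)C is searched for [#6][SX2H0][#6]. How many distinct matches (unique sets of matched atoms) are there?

2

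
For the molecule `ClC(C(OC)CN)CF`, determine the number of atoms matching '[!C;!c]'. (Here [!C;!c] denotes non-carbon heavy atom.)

The query [!C;!c] means: neither aliphatic nor aromatic carbon — same as [!#6].
Check the 9 heavy atoms by environment: 5× C → no; 1× F → match; 1× O → match; 1× N → match; 1× Cl → match.
Summing the matching environments: 1 + 1 + 1 + 1 = 4 matching atoms.

4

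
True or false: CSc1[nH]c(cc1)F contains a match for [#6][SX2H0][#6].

The pattern [#6][SX2H0][#6] describes an aliphatic sulfur bridging two carbons with no H on the sulfur — a thioether.
The molecule carries a methylthio ether (-SCH3), whose atoms satisfy every constraint of the query, so the pattern matches.

True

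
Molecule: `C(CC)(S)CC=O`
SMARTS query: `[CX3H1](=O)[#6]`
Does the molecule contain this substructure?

Yes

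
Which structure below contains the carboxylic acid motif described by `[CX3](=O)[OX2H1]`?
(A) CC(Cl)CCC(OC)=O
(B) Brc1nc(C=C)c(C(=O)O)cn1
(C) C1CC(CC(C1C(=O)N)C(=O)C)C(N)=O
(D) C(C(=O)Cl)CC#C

B

[CX3](=O)[OX2H1] describes an sp2 carbon double-bonded to O and single-bonded to an -OH oxygen (a carboxylic acid).
(A) has a methyl-ester group (-C(=O)OCH3) but the singly-bonded O has no H (OX2H0, not OX2H1).
(B) contains a carboxylic acid group (-C(=O)OH), which satisfies every atom and bond constraint.
(C) has a primary amide (-C(=O)NH2) but the carbonyl is bonded to N, not to an -OH oxygen.
(D) has an acyl chloride (-C(=O)Cl) but the carbonyl is bonded to Cl, not to an -OH oxygen.
So the answer is (B).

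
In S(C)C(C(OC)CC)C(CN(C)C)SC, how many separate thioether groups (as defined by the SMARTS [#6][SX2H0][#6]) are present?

2

[#6][SX2H0][#6] is the SMARTS for a thioether: an aliphatic sulfur bridging two carbons with no H on the sulfur.
The molecule carries 2 separate instances of a methylthio ether (-SCH3) meeting every constraint; each maps to a distinct set of atoms, giving 2 matches.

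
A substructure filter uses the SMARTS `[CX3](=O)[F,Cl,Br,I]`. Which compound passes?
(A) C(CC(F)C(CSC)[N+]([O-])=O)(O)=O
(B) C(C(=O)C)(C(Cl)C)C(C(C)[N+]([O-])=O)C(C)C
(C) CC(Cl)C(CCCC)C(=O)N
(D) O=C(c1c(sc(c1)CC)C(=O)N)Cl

D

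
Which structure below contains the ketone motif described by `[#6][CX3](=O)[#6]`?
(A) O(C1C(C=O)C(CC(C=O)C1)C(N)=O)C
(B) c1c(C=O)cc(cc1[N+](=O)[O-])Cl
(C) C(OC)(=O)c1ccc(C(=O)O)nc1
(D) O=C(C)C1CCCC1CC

D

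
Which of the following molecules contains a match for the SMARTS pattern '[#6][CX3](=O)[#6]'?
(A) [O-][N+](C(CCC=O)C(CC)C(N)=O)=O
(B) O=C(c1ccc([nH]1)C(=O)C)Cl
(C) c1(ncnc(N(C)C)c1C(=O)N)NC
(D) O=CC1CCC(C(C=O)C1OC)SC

B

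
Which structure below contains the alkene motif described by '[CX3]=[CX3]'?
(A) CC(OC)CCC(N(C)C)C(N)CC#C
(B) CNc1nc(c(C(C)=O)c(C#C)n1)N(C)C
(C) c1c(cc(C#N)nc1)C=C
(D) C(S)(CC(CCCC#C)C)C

[CX3]=[CX3] describes a non-aromatic C=C double bond between two sp2 carbons (an alkene).
(A) has an ethynyl group (-C#CH) but the C-C bond is a triple bond, not a double bond.
(B) has an ethynyl group (-C#CH) but the C-C bond is a triple bond, not a double bond.
(C) contains a vinyl group (-CH=CH2), which satisfies every atom and bond constraint.
(D) has an ethynyl group (-C#CH) but the C-C bond is a triple bond, not a double bond.
So the answer is (C).

C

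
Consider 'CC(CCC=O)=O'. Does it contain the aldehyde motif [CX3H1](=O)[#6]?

Yes

The pattern [CX3H1](=O)[#6] describes an sp2 carbon with one H, double-bonded to O and single-bonded to carbon — an aldehyde.
The molecule carries an aldehyde (-CHO), whose atoms satisfy every constraint of the query, so the pattern matches.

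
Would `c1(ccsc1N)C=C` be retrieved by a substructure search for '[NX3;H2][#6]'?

The pattern [NX3;H2][#6] describes a trivalent nitrogen with two H attached to carbon — a primary amine.
The molecule carries a primary amino group (-NH2), whose atoms satisfy every constraint of the query, so the pattern matches.

Yes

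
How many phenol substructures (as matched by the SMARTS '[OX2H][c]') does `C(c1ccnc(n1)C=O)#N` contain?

0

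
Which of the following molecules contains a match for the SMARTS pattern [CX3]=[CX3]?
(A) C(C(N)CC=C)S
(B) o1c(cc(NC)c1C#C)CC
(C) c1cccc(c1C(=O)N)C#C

A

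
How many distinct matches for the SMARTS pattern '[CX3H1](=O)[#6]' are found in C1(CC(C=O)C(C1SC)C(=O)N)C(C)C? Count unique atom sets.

1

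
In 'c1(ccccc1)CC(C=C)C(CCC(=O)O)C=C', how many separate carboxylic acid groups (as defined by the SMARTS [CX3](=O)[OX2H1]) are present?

1

[CX3](=O)[OX2H1] is the SMARTS for a carboxylic acid: an sp2 carbon double-bonded to O and single-bonded to an -OH oxygen.
Exactly one fragment in the molecule meets all constraints, giving 1 match.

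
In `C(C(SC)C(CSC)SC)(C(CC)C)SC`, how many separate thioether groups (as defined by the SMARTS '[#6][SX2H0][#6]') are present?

[#6][SX2H0][#6] is the SMARTS for a thioether: an aliphatic sulfur bridging two carbons with no H on the sulfur.
The molecule carries 4 separate instances of a methylthio ether (-SCH3) meeting every constraint; each maps to a distinct set of atoms, giving 4 matches.

4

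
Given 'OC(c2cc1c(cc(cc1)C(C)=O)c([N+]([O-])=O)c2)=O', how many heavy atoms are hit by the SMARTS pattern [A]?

9

The query [A] means: A matches any aliphatic (non-aromatic) heavy atom.
Check the 19 heavy atoms by environment: 10× c (aromatic) → no; 3× C → match; 4× O → match; 1× N (charge +1) → match; 1× O (charge -1) → match.
Summing the matching environments: 3 + 4 + 1 + 1 = 9 matching atoms.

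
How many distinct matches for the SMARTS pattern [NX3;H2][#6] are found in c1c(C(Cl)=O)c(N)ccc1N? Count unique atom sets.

[NX3;H2][#6] is the SMARTS for a primary amine: a trivalent nitrogen with two H attached to carbon.
The molecule carries 2 separate instances of a primary amino group (-NH2) meeting every constraint; each maps to a distinct set of atoms, giving 2 matches.

2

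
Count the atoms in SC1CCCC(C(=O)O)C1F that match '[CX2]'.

Check the 11 heavy atoms by environment: 6× C (X4) → no; 1× C (X3) → no; 1× O (X1) → no; 1× O (X2) → no; 1× S (X2) → no; 1× F (X1) → no.
No environment satisfies the query, so 0 matching atoms.

0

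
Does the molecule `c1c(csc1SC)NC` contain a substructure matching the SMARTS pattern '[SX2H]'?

No

The pattern [SX2H] describes an aliphatic sulfur with two connections, one being H — a thiol.
The closest candidate here is a methylthio ether (-SCH3), but the sulfur has H0 (bonded to two carbons), not H1. No other fragment satisfies the full query, so there is no match.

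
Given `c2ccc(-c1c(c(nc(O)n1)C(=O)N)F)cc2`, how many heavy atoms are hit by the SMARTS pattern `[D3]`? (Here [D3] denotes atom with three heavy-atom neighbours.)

The query [D3] means: atom with exactly three heavy-atom neighbours.
Check the 17 heavy atoms by environment: 2× n (aromatic, D2) → no; 5× c (aromatic, D3) → match; 2× O (D1) → no; 1× C (D3) → match; 1× N (D1) → no; 1× F (D1) → no; 5× c (aromatic, D2) → no.
Summing the matching environments: 5 + 1 = 6 matching atoms.

6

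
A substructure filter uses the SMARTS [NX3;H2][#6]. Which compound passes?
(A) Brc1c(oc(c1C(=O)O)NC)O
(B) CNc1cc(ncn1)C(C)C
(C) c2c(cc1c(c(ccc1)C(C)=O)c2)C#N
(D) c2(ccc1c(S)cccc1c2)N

D

[NX3;H2][#6] describes a trivalent nitrogen with two H attached to carbon (a primary amine).
(A) has an N-methylamino group (-NHCH3) but the nitrogen bears two carbons and only one H (H1), not H2.
(B) has an N-methylamino group (-NHCH3) but the nitrogen bears two carbons and only one H (H1), not H2.
(C) has a nitrile (-C#N) but the nitrogen is NX1 (triple-bonded), not NX3 with two H.
(D) contains a primary amino group (-NH2), which satisfies every atom and bond constraint.
So the answer is (D).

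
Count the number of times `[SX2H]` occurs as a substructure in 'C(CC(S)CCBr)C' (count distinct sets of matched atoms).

1

[SX2H] is the SMARTS for a thiol: an aliphatic sulfur with two connections, one being H.
Exactly one fragment in the molecule meets all constraints, giving 1 match.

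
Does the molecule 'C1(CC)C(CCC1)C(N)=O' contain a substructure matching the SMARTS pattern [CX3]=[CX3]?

The pattern [CX3]=[CX3] describes a non-aromatic C=C double bond between two sp2 carbons — an alkene.
The closest candidate here is an ethyl group (-CH2CH3), but its C-C bond is a single bond between CX4 carbons, not CX3=CX3. No other fragment satisfies the full query, so there is no match.

No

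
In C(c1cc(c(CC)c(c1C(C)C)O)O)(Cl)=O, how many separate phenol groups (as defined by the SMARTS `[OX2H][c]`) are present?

2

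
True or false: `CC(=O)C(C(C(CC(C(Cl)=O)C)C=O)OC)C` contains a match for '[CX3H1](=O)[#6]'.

The pattern [CX3H1](=O)[#6] describes an sp2 carbon with one H, double-bonded to O and single-bonded to carbon — an aldehyde.
The molecule carries an aldehyde (-CHO), whose atoms satisfy every constraint of the query, so the pattern matches.

True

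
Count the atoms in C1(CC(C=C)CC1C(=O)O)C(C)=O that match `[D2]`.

Check the 13 heavy atoms by environment: 3× C (D2) → match; 5× C (D3) → no; 3× O (D1) → no; 2× C (D1) → no.
That gives 3 matching atoms.

3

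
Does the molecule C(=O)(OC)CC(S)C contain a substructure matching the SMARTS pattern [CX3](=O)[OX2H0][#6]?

Yes

The pattern [CX3](=O)[OX2H0][#6] describes a carbonyl carbon bonded to an oxygen that is itself bonded to carbon (no H on that O) — an ester.
The molecule carries a methyl-ester group (-C(=O)OCH3), whose atoms satisfy every constraint of the query, so the pattern matches.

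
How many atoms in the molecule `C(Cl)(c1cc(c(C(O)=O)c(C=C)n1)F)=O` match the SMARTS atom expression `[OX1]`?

The query [OX1] means: aliphatic oxygen with one total connection — typically a carbonyl =O or an oxide.
Check the 15 heavy atoms by environment: 1× n (aromatic, X2) → no; 5× c (aromatic, X3) → no; 4× C (X3) → no; 2× O (X1) → match; 1× O (X2) → no; 1× Cl (X1) → no; 1× F (X1) → no.
That gives 2 matching atoms.

2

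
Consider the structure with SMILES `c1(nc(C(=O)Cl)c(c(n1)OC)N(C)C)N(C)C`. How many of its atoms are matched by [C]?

The query [C] means: uppercase C matches aliphatic (non-aromatic) carbon only.
Check the 17 heavy atoms by environment: 2× n (aromatic) → no; 4× c (aromatic) → no; 6× C → match; 2× O → no; 1× Cl → no; 2× N → no.
That gives 6 matching atoms.

6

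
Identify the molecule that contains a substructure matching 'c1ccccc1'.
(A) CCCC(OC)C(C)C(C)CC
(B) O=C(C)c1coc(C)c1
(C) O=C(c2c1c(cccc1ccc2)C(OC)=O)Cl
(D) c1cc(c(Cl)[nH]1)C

C

c1ccccc1 describes six aromatic carbons in a ring (a benzene ring).
(A) has a methyl group (-CH3) but no six-membered all-carbon aromatic ring is present.
(B) has a methyl group (-CH3) but no six-membered all-carbon aromatic ring is present.
(C) contains the required atom environment, so the pattern matches.
(D) has a methyl group (-CH3) but no six-membered all-carbon aromatic ring is present.
So the answer is (C).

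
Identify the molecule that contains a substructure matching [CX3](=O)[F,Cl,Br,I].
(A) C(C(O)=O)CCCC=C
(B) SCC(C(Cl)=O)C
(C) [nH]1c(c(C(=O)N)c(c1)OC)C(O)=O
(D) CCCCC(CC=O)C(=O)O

B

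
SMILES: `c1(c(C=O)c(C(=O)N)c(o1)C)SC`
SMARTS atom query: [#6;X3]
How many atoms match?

6

Check the 13 heavy atoms by environment: 1× o (aromatic, X2) → no; 4× c (aromatic, X3) → match; 2× C (X4) → no; 1× S (X2) → no; 2× C (X3) → match; 2× O (X1) → no; 1× N (X3) → no.
Summing the matching environments: 4 + 2 = 6 matching atoms.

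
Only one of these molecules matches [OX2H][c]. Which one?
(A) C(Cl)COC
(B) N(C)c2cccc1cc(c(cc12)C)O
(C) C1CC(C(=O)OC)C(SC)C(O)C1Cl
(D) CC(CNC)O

B

[OX2H][c] describes a hydroxyl oxygen attached to an aromatic carbon (a phenol).
(A) has a methoxy ether (-OCH3) but the oxygen has H0, not H1.
(B) contains a hydroxyl group (-OH), which satisfies every atom and bond constraint.
(C) has a hydroxyl group (-OH) but the -OH is on an aliphatic carbon, not an aromatic c.
(D) has a hydroxyl group (-OH) but the -OH is on an aliphatic carbon, not an aromatic c.
So the answer is (B).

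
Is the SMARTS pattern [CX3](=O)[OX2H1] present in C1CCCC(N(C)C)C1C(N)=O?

No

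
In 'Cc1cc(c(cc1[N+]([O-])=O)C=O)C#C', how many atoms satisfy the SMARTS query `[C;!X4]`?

3

The query [C;!X4] means: aliphatic carbon that does not have four total connections.
Check the 14 heavy atoms by environment: 6× c (aromatic, X3) → no; 1× C (X4) → no; 1× N (charge +1, X3) → no; 1× O (charge -1, X1) → no; 2× O (X1) → no; 1× C (X3) → match; 2× C (X2) → match.
Summing the matching environments: 1 + 2 = 3 matching atoms.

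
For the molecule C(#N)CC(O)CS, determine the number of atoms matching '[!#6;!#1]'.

The query [!#6;!#1] means: not carbon and not hydrogen — any heteroatom.
Check the 7 heavy atoms by environment: 4× C → no; 1× S → match; 1× O → match; 1× N → match.
Summing the matching environments: 1 + 1 + 1 = 3 matching atoms.

3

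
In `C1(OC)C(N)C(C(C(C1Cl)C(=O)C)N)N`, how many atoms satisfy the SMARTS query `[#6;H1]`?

The query [#6;H1] means: any carbon bearing exactly one hydrogen.
Check the 15 heavy atoms by environment: 6× C (H1) → match; 1× C (H0) → no; 2× O (H0) → no; 2× C (H3) → no; 3× N (H2) → no; 1× Cl (H0) → no.
That gives 6 matching atoms.

6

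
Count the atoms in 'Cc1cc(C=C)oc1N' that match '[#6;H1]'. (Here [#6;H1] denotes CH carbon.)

2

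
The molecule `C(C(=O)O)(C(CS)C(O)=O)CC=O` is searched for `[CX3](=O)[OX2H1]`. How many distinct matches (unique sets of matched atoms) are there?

[CX3](=O)[OX2H1] is the SMARTS for a carboxylic acid: an sp2 carbon double-bonded to O and single-bonded to an -OH oxygen.
The molecule carries 2 separate instances of a carboxylic acid group (-C(=O)OH) meeting every constraint; each maps to a distinct set of atoms, giving 2 matches.

2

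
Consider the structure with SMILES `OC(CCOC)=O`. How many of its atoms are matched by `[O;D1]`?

2

Check the 7 heavy atoms by environment: 2× C (D2) → no; 1× O (D2) → no; 1× C (D1) → no; 1× C (D3) → no; 2× O (D1) → match.
That gives 2 matching atoms.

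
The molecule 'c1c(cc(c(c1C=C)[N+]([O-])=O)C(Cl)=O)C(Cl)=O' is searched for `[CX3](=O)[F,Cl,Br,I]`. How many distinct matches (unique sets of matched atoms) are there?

2

[CX3](=O)[F,Cl,Br,I] is the SMARTS for an acyl halide: a carbonyl carbon bonded to a halogen.
The molecule carries 2 separate instances of an acyl chloride (-C(=O)Cl) meeting every constraint; each maps to a distinct set of atoms, giving 2 matches.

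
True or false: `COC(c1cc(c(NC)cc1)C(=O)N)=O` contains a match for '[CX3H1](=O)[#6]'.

False

The pattern [CX3H1](=O)[#6] describes an sp2 carbon with one H, double-bonded to O and single-bonded to carbon — an aldehyde.
The closest candidate here is a methyl-ester group (-C(=O)OCH3), but the carbonyl carbon has H0, not H1. No other fragment satisfies the full query, so there is no match.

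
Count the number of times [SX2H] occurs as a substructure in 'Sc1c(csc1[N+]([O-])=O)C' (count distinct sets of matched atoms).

1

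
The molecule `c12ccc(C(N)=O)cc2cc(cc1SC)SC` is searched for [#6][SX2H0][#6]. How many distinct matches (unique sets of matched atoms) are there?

2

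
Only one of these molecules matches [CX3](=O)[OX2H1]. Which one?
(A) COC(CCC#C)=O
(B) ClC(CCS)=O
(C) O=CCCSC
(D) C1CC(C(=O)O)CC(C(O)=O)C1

[CX3](=O)[OX2H1] describes an sp2 carbon double-bonded to O and single-bonded to an -OH oxygen (a carboxylic acid).
(A) has a methyl-ester group (-C(=O)OCH3) but the singly-bonded O has no H (OX2H0, not OX2H1).
(B) has an acyl chloride (-C(=O)Cl) but the carbonyl is bonded to Cl, not to an -OH oxygen.
(C) has an aldehyde (-CHO) but there is no singly-bonded oxygen on the carbonyl carbon.
(D) contains a carboxylic acid group (-C(=O)OH), which satisfies every atom and bond constraint.
So the answer is (D).

D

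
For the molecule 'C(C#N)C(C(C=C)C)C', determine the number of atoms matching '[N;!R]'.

1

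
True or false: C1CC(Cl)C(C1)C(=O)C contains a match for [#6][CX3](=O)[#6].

True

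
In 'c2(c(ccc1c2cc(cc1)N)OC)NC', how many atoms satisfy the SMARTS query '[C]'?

The query [C] means: uppercase C matches aliphatic (non-aromatic) carbon only.
Check the 15 heavy atoms by environment: 10× c (aromatic) → no; 2× N → no; 2× C → match; 1× O → no.
That gives 2 matching atoms.

2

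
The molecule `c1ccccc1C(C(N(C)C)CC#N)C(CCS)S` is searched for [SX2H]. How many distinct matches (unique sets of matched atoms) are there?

2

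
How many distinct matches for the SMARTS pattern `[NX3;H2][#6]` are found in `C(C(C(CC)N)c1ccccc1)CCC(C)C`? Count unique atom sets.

1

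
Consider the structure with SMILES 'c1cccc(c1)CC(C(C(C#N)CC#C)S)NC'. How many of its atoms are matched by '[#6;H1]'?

9

Check the 18 heavy atoms by environment: 2× C (H2) → no; 4× C (H1) → match; 1× S (H1) → no; 2× C (H0) → no; 1× N (H0) → no; 1× c (aromatic, H0) → no; 5× c (aromatic, H1) → match; 1× N (H1) → no; 1× C (H3) → no.
Summing the matching environments: 4 + 5 = 9 matching atoms.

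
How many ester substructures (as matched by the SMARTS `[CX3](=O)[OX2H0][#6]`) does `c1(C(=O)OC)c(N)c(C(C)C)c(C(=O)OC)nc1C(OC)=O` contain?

[CX3](=O)[OX2H0][#6] is the SMARTS for an ester: a carbonyl carbon bonded to an oxygen that is itself bonded to carbon (no H on that O).
The molecule carries 3 separate instances of a methyl-ester group (-C(=O)OCH3) meeting every constraint; each maps to a distinct set of atoms, giving 3 matches.

3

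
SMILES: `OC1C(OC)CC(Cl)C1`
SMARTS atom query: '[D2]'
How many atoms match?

The query [D2] means: atom with exactly two heavy-atom neighbours.
Check the 9 heavy atoms by environment: 3× C (D3) → no; 2× C (D2) → match; 1× O (D2) → match; 1× C (D1) → no; 1× O (D1) → no; 1× Cl (D1) → no.
Summing the matching environments: 2 + 1 = 3 matching atoms.

3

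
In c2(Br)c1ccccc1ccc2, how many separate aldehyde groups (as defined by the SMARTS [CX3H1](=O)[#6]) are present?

[CX3H1](=O)[#6] is the SMARTS for an aldehyde: an sp2 carbon with one H, double-bonded to O and single-bonded to carbon.
No fragment in the molecule satisfies every constraint, giving 0 matches.

0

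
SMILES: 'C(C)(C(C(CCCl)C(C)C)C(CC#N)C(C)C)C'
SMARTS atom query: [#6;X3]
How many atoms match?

The query [#6;X3] means: any carbon (aromatic or not) with three total connections.
Check the 18 heavy atoms by environment: 15× C (X4) → no; 1× C (X2) → no; 1× N (X1) → no; 1× Cl (X1) → no.
No environment satisfies the query, so 0 matching atoms.

0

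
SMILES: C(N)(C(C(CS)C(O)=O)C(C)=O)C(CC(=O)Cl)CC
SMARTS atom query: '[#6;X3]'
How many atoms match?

3

The query [#6;X3] means: any carbon (aromatic or not) with three total connections.
Check the 19 heavy atoms by environment: 9× C (X4) → no; 1× S (X2) → no; 3× C (X3) → match; 3× O (X1) → no; 1× Cl (X1) → no; 1× O (X2) → no; 1× N (X3) → no.
That gives 3 matching atoms.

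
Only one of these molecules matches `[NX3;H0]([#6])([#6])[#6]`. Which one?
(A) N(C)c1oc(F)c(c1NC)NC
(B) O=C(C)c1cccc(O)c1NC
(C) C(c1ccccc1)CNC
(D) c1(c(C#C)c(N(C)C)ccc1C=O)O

D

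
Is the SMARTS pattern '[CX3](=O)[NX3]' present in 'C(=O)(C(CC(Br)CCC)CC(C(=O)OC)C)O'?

No

The pattern [CX3](=O)[NX3] describes a carbonyl carbon bonded to a trivalent nitrogen — an amide.
The closest candidate here is a carboxylic acid group (-C(=O)OH), but the carbonyl is bonded to O, not to an NX3 nitrogen. No other fragment satisfies the full query, so there is no match.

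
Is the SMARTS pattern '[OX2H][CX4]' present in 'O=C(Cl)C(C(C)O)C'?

Yes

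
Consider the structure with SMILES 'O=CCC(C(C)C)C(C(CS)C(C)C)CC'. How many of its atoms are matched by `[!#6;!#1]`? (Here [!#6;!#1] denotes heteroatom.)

Check the 16 heavy atoms by environment: 14× C → no; 1× O → match; 1× S → match.
Summing the matching environments: 1 + 1 = 2 matching atoms.

2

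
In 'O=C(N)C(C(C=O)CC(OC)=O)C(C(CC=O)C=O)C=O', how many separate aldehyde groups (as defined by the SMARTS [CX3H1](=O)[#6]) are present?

[CX3H1](=O)[#6] is the SMARTS for an aldehyde: an sp2 carbon with one H, double-bonded to O and single-bonded to carbon.
The molecule carries 4 separate instances of an aldehyde (-CHO) meeting every constraint; each maps to a distinct set of atoms, giving 4 matches.

4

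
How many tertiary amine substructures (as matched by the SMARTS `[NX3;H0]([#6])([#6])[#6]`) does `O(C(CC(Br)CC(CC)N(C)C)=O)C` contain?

1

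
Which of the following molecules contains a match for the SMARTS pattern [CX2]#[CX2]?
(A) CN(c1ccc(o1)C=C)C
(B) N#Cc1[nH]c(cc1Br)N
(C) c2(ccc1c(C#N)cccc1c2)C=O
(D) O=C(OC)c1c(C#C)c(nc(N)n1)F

[CX2]#[CX2] describes a carbon-carbon triple bond (an alkyne).
(A) has a vinyl group (-CH=CH2) but the C=C is a double bond; both carbons are CX3, not CX2.
(B) has a nitrile (-C#N) but the triple bond is C#N, not C#C.
(C) has a nitrile (-C#N) but the triple bond is C#N, not C#C.
(D) contains an ethynyl group (-C#CH), which satisfies every atom and bond constraint.
So the answer is (D).

D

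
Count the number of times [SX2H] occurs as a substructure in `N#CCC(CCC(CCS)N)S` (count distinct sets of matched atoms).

2

[SX2H] is the SMARTS for a thiol: an aliphatic sulfur with two connections, one being H.
The molecule carries 2 separate instances of a thiol (-SH) meeting every constraint; each maps to a distinct set of atoms, giving 2 matches.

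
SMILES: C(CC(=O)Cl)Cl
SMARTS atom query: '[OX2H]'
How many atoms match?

0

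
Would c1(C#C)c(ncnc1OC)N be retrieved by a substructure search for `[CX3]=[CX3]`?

No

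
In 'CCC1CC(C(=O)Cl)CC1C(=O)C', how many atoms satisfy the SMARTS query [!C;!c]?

3

The query [!C;!c] means: neither aliphatic nor aromatic carbon — same as [!#6].
Check the 13 heavy atoms by environment: 10× C → no; 2× O → match; 1× Cl → match.
Summing the matching environments: 2 + 1 = 3 matching atoms.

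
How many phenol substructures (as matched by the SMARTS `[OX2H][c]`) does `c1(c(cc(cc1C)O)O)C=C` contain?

2

[OX2H][c] is the SMARTS for a phenol: a hydroxyl oxygen attached to an aromatic carbon.
The molecule carries 2 separate instances of a hydroxyl group (-OH) meeting every constraint; each maps to a distinct set of atoms, giving 2 matches.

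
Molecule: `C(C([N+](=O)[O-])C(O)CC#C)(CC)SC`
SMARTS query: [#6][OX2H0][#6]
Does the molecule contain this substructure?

No

The pattern [#6][OX2H0][#6] describes an aliphatic oxygen bridging two carbons with no H on the oxygen — an ether.
The closest candidate here is a hydroxyl group (-OH), but the oxygen has H1, not H0 bridging two carbons. No other fragment satisfies the full query, so there is no match.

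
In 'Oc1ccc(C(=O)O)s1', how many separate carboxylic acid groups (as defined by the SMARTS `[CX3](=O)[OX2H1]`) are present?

1

[CX3](=O)[OX2H1] is the SMARTS for a carboxylic acid: an sp2 carbon double-bonded to O and single-bonded to an -OH oxygen.
Exactly one fragment in the molecule meets all constraints, giving 1 match.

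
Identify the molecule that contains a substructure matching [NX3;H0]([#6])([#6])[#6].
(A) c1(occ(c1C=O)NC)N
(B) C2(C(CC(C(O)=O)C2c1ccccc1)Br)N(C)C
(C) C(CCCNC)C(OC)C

B

[NX3;H0]([#6])([#6])[#6] describes a trivalent nitrogen with no H, bonded to three carbons (a tertiary amine).
(A) has a primary amino group (-NH2) but the nitrogen has H2, not H0 with three carbons.
(B) contains a dimethylamino group (-N(CH3)2), which satisfies every atom and bond constraint.
(C) has an N-methylamino group (-NHCH3) but the nitrogen still has one H (H1), not H0.
So the answer is (B).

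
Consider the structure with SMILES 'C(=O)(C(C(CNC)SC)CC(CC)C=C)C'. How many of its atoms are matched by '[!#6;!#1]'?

3

The query [!#6;!#1] means: not carbon and not hydrogen — any heteroatom.
Check the 16 heavy atoms by environment: 13× C → no; 1× S → match; 1× O → match; 1× N → match.
Summing the matching environments: 1 + 1 + 1 = 3 matching atoms.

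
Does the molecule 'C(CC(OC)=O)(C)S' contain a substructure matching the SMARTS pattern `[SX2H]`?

Yes

The pattern [SX2H] describes an aliphatic sulfur with two connections, one being H — a thiol.
The molecule carries a thiol (-SH), whose atoms satisfy every constraint of the query, so the pattern matches.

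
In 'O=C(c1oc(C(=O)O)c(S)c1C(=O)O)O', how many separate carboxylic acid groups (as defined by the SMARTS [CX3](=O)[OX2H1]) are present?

[CX3](=O)[OX2H1] is the SMARTS for a carboxylic acid: an sp2 carbon double-bonded to O and single-bonded to an -OH oxygen.
The molecule carries 3 separate instances of a carboxylic acid group (-C(=O)OH) meeting every constraint; each maps to a distinct set of atoms, giving 3 matches.

3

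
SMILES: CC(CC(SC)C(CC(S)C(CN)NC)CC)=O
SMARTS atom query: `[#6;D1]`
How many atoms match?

Check the 18 heavy atoms by environment: 4× C (D2) → no; 5× C (D3) → no; 1× N (D1) → no; 1× S (D2) → no; 4× C (D1) → match; 1× N (D2) → no; 1× S (D1) → no; 1× O (D1) → no.
That gives 4 matching atoms.

4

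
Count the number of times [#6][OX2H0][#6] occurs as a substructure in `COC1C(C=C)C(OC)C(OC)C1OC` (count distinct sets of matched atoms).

[#6][OX2H0][#6] is the SMARTS for an ether: an aliphatic oxygen bridging two carbons with no H on the oxygen.
The molecule carries 4 separate instances of a methoxy ether (-OCH3) meeting every constraint; each maps to a distinct set of atoms, giving 4 matches.

4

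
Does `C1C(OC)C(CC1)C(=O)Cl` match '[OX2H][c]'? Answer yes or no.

The pattern [OX2H][c] describes a hydroxyl oxygen attached to an aromatic carbon — a phenol.
The closest candidate here is a methoxy ether (-OCH3), but the oxygen has H0, not H1. No other fragment satisfies the full query, so there is no match.

No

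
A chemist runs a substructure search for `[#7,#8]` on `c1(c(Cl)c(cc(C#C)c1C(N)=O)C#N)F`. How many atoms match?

The query [#7,#8] means: nitrogen or oxygen (comma = OR).
Check the 15 heavy atoms by environment: 6× c (aromatic) → no; 1× F → no; 1× Cl → no; 4× C → no; 2× N → match; 1× O → match.
Summing the matching environments: 2 + 1 = 3 matching atoms.

3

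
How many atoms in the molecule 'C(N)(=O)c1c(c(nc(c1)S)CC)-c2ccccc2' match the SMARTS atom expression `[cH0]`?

5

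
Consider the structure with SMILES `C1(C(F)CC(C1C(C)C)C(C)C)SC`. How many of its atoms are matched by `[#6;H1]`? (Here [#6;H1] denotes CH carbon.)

The query [#6;H1] means: any carbon bearing exactly one hydrogen.
Check the 14 heavy atoms by environment: 6× C (H1) → match; 1× C (H2) → no; 5× C (H3) → no; 1× F (H0) → no; 1× S (H0) → no.
That gives 6 matching atoms.

6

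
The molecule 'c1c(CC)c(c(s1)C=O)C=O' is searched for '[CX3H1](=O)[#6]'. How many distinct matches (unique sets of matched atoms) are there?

2

[CX3H1](=O)[#6] is the SMARTS for an aldehyde: an sp2 carbon with one H, double-bonded to O and single-bonded to carbon.
The molecule carries 2 separate instances of an aldehyde (-CHO) meeting every constraint; each maps to a distinct set of atoms, giving 2 matches.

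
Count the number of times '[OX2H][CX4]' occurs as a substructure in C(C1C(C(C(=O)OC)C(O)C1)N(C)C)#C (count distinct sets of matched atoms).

1

[OX2H][CX4] is the SMARTS for an aliphatic alcohol: a hydroxyl oxygen bound to an sp3 (X4) carbon.
Exactly one fragment in the molecule meets all constraints, giving 1 match.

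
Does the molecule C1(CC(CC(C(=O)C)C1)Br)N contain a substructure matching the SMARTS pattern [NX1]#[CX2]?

No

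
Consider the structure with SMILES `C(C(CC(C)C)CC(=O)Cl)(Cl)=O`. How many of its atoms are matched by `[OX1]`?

The query [OX1] means: aliphatic oxygen with one total connection — typically a carbonyl =O or an oxide.
Check the 12 heavy atoms by environment: 6× C (X4) → no; 2× C (X3) → no; 2× O (X1) → match; 2× Cl (X1) → no.
That gives 2 matching atoms.

2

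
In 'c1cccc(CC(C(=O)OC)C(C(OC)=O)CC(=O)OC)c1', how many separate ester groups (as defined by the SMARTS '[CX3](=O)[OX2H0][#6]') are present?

3

[CX3](=O)[OX2H0][#6] is the SMARTS for an ester: a carbonyl carbon bonded to an oxygen that is itself bonded to carbon (no H on that O).
The molecule carries 3 separate instances of a methyl-ester group (-C(=O)OCH3) meeting every constraint; each maps to a distinct set of atoms, giving 3 matches.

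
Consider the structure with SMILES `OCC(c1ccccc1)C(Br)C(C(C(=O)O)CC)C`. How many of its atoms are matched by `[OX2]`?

2

The query [OX2] means: aliphatic oxygen with two total connections — ether, hydroxyl, or ester single-bond O.
Check the 19 heavy atoms by environment: 8× C (X4) → no; 1× C (X3) → no; 1× O (X1) → no; 2× O (X2) → match; 1× Br (X1) → no; 6× c (aromatic, X3) → no.
That gives 2 matching atoms.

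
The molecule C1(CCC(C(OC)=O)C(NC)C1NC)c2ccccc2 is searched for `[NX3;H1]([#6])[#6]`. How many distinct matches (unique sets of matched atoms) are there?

2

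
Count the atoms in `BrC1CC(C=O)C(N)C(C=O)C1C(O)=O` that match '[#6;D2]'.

3

The query [#6;D2] means: any carbon bonded to exactly two heavy atoms.
Check the 15 heavy atoms by environment: 3× C (D2) → match; 6× C (D3) → no; 4× O (D1) → no; 1× N (D1) → no; 1× Br (D1) → no.
That gives 3 matching atoms.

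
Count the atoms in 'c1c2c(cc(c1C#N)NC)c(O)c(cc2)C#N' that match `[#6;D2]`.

6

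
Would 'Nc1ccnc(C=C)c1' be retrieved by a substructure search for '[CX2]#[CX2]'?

The pattern [CX2]#[CX2] describes a carbon-carbon triple bond — an alkyne.
The closest candidate here is a vinyl group (-CH=CH2), but the C=C is a double bond; both carbons are CX3, not CX2. No other fragment satisfies the full query, so there is no match.

No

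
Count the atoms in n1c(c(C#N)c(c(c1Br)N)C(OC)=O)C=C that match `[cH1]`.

0

The query [cH1] means: aromatic carbon bearing exactly one hydrogen.
Check the 16 heavy atoms by environment: 1× n (aromatic, H0) → no; 5× c (aromatic, H0) → no; 1× Br (H0) → no; 2× C (H0) → no; 1× N (H0) → no; 2× O (H0) → no; 1× C (H3) → no; 1× C (H1) → no; 1× C (H2) → no; 1× N (H2) → no.
No environment satisfies the query, so 0 matching atoms.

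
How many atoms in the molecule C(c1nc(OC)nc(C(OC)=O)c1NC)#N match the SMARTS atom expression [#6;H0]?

6

The query [#6;H0] means: any carbon with no attached hydrogen.
Check the 16 heavy atoms by environment: 2× n (aromatic, H0) → no; 4× c (aromatic, H0) → match; 2× C (H0) → match; 3× O (H0) → no; 3× C (H3) → no; 1× N (H1) → no; 1× N (H0) → no.
Summing the matching environments: 4 + 2 = 6 matching atoms.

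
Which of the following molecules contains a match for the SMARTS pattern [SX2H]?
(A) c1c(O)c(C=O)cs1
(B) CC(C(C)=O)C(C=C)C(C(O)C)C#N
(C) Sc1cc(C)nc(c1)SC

C

[SX2H] describes an aliphatic sulfur with two connections, one being H (a thiol).
(A) has a hydroxyl group (-OH) but it is an -OH, not an -SH.
(B) has a hydroxyl group (-OH) but it is an -OH, not an -SH.
(C) contains a thiol (-SH), which satisfies every atom and bond constraint.
So the answer is (C).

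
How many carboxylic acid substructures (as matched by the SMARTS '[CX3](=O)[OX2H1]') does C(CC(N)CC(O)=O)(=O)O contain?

[CX3](=O)[OX2H1] is the SMARTS for a carboxylic acid: an sp2 carbon double-bonded to O and single-bonded to an -OH oxygen.
The molecule carries 2 separate instances of a carboxylic acid group (-C(=O)OH) meeting every constraint; each maps to a distinct set of atoms, giving 2 matches.

2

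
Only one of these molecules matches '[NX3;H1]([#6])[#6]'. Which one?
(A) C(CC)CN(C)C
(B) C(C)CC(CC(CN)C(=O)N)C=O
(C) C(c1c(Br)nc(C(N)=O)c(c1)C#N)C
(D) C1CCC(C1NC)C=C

D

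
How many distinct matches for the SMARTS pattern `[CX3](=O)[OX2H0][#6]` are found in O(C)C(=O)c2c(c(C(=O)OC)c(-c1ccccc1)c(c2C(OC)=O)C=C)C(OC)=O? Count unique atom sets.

[CX3](=O)[OX2H0][#6] is the SMARTS for an ester: a carbonyl carbon bonded to an oxygen that is itself bonded to carbon (no H on that O).
The molecule carries 4 separate instances of a methyl-ester group (-C(=O)OCH3) meeting every constraint; each maps to a distinct set of atoms, giving 4 matches.

4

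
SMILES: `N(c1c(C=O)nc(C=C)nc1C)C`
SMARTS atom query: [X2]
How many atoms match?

The query [X2] means: any atom with exactly two total connections (bonds + H).
Check the 13 heavy atoms by environment: 2× n (aromatic, X2) → match; 4× c (aromatic, X3) → no; 2× C (X4) → no; 3× C (X3) → no; 1× N (X3) → no; 1× O (X1) → no.
That gives 2 matching atoms.

2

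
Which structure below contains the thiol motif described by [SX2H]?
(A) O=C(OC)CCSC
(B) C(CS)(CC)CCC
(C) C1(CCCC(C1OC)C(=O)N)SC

[SX2H] describes an aliphatic sulfur with two connections, one being H (a thiol).
(A) has a methylthio ether (-SCH3) but the sulfur has H0 (bonded to two carbons), not H1.
(B) contains a thiol (-SH), which satisfies every atom and bond constraint.
(C) has a methylthio ether (-SCH3) but the sulfur has H0 (bonded to two carbons), not H1.
So the answer is (B).

B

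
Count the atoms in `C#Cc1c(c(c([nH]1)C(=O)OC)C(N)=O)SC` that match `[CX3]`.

2

Check the 16 heavy atoms by environment: 1× n (aromatic, X3) → no; 4× c (aromatic, X3) → no; 1× S (X2) → no; 2× C (X4) → no; 2× C (X2) → no; 2× C (X3) → match; 2× O (X1) → no; 1× N (X3) → no; 1× O (X2) → no.
That gives 2 matching atoms.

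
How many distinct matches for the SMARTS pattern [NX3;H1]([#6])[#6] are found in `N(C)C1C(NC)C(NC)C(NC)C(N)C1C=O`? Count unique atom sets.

[NX3;H1]([#6])[#6] is the SMARTS for a secondary amine: a trivalent nitrogen with one H, bonded to two carbons.
The molecule carries 4 separate instances of an N-methylamino group (-NHCH3) meeting every constraint; each maps to a distinct set of atoms, giving 4 matches.

4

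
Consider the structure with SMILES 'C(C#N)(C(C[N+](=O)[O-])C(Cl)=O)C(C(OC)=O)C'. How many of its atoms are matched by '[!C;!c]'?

Check the 17 heavy atoms by environment: 9× C → no; 1× N (charge +1) → match; 1× O (charge -1) → match; 4× O → match; 1× N → match; 1× Cl → match.
Summing the matching environments: 1 + 1 + 4 + 1 + 1 = 8 matching atoms.

8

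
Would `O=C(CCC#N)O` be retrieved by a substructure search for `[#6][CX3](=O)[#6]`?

No

The pattern [#6][CX3](=O)[#6] describes a carbonyl carbon (no H) flanked by two carbons — a ketone.
The closest candidate here is a carboxylic acid group (-C(=O)OH), but one neighbour of the carbonyl carbon is O, not C. No other fragment satisfies the full query, so there is no match.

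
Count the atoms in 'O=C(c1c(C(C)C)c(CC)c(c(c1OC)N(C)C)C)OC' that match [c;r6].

6

The query [c;r6] means: aromatic carbon that belongs to a six-membered ring.
Check the 21 heavy atoms by environment: 6× c (aromatic, in 6-ring) → match; 11× C (acyclic) → no; 1× N (acyclic) → no; 3× O (acyclic) → no.
That gives 6 matching atoms.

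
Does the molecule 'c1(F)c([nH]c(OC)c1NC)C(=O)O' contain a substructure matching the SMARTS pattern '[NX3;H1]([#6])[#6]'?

The pattern [NX3;H1]([#6])[#6] describes a trivalent nitrogen with one H, bonded to two carbons — a secondary amine.
The molecule carries an N-methylamino group (-NHCH3), whose atoms satisfy every constraint of the query, so the pattern matches.

Yes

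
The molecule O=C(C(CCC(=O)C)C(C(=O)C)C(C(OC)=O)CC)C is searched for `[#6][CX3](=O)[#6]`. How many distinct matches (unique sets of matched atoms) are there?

3

[#6][CX3](=O)[#6] is the SMARTS for a ketone: a carbonyl carbon (no H) flanked by two carbons.
The molecule carries 3 separate instances of an acetyl/ketone group (-C(=O)CH3) meeting every constraint; each maps to a distinct set of atoms, giving 3 matches.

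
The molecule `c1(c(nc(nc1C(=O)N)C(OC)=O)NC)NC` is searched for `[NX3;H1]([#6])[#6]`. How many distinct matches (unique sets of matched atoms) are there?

2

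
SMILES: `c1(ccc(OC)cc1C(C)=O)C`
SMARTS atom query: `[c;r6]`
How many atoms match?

The query [c;r6] means: aromatic carbon that belongs to a six-membered ring.
Check the 12 heavy atoms by environment: 6× c (aromatic, in 6-ring) → match; 4× C (acyclic) → no; 2× O (acyclic) → no.
That gives 6 matching atoms.

6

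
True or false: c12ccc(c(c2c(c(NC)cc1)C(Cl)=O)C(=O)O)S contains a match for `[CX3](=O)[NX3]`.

The pattern [CX3](=O)[NX3] describes a carbonyl carbon bonded to a trivalent nitrogen — an amide.
The closest candidate here is a carboxylic acid group (-C(=O)OH), but the carbonyl is bonded to O, not to an NX3 nitrogen. No other fragment satisfies the full query, so there is no match.

False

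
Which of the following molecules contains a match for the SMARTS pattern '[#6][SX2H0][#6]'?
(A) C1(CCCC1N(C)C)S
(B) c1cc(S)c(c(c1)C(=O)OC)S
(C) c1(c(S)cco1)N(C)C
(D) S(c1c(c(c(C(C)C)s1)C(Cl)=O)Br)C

D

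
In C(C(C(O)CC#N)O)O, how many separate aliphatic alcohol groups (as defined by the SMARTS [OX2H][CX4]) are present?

[OX2H][CX4] is the SMARTS for an aliphatic alcohol: a hydroxyl oxygen bound to an sp3 (X4) carbon.
The molecule carries 3 separate instances of a hydroxyl group (-OH) meeting every constraint; each maps to a distinct set of atoms, giving 3 matches.

3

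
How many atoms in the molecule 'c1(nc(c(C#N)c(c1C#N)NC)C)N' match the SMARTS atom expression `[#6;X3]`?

5

The query [#6;X3] means: any carbon (aromatic or not) with three total connections.
Check the 14 heavy atoms by environment: 1× n (aromatic, X2) → no; 5× c (aromatic, X3) → match; 2× N (X3) → no; 2× C (X2) → no; 2× N (X1) → no; 2× C (X4) → no.
That gives 5 matching atoms.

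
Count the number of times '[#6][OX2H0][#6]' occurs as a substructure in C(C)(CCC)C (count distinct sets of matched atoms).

0

[#6][OX2H0][#6] is the SMARTS for an ether: an aliphatic oxygen bridging two carbons with no H on the oxygen.
No fragment in the molecule satisfies every constraint, giving 0 matches.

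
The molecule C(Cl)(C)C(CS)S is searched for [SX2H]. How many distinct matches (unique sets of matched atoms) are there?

[SX2H] is the SMARTS for a thiol: an aliphatic sulfur with two connections, one being H.
The molecule carries 2 separate instances of a thiol (-SH) meeting every constraint; each maps to a distinct set of atoms, giving 2 matches.

2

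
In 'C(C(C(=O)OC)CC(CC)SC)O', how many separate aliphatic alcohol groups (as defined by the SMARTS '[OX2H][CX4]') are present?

[OX2H][CX4] is the SMARTS for an aliphatic alcohol: a hydroxyl oxygen bound to an sp3 (X4) carbon.
Exactly one fragment in the molecule meets all constraints, giving 1 match.

1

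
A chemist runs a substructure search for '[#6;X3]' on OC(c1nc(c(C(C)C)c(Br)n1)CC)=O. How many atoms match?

Check the 15 heavy atoms by environment: 2× n (aromatic, X2) → no; 4× c (aromatic, X3) → match; 1× Br (X1) → no; 5× C (X4) → no; 1× C (X3) → match; 1× O (X1) → no; 1× O (X2) → no.
Summing the matching environments: 4 + 1 = 5 matching atoms.

5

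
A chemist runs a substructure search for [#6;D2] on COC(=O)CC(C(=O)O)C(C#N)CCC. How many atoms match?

4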